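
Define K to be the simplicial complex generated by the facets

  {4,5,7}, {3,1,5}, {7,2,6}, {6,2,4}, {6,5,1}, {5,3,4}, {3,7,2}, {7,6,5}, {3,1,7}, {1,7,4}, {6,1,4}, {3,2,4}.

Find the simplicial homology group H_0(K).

Take the total order 1 < 2 < 3 < 4 < 5 < 6 < 7 on the vertex set. Then K (dimension 2) consists of the simplices:

  0-simplices (7): [1], [2], [3], [4], [5], [6], [7]
  1-simplices (18): [1,3], [1,4], [1,5], [1,6], [1,7], [2,3], [2,4], [2,6], [2,7], [3,4], [3,5], [3,7], [4,5], [4,6], [4,7], [5,6], [5,7], [6,7]
  2-simplices (12): [1,3,5], [1,3,7], [1,4,6], [1,4,7], [1,5,6], [2,3,4], [2,3,7], [2,4,6], [2,6,7], [3,4,5], [4,5,7], [5,6,7]

giving chain groups C_0 ≅ Z^7, C_1 ≅ Z^18, C_2 ≅ Z^12.

∂_1: C_1 → C_0 sends each edge [p,q] (with p < q) to q − p. For instance
  ∂[1,3] = [3] − [1].
As a 7×18 matrix over Z this has rank 6, with invariant factors (1,1,1,1,1,1).

∂_2: C_2 → C_1 acts by ∂[p,q,r] = [q,r] − [p,r] + [p,q]. For instance
  ∂[1,5,6] = [5,6] − [1,6] + [1,5],
  ∂[2,4,6] = [4,6] − [2,6] + [2,4].
The 18×12 boundary matrix has rank 12 and Smith normal form diag(1,1,1,1,1,1,1,1,1,1,1,2).

From H_k ≅ ker(∂_k) / im(∂_{k+1}) we obtain:

  H_0: rank C_0 − rank ∂_1 = 7 − 6 = 1, and the invariant factors of ∂_1 are all 1, so H_0 = Z.

H_0 = Z.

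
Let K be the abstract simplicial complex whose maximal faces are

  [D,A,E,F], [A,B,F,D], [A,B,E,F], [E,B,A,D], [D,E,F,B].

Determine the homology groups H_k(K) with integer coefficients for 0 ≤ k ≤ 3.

H_0 ≅ Z,  H_1 = 0,  H_2 = 0,  H_3 ≅ Z.

Fix the vertex order A < B < D < E < F and write every simplex with vertices in increasing order. Then dim K = 3 and the simplices of K are:

  0-simplices (5): A, B, D, E, F
  1-simplices (10): AB, AD, AE, AF, BD, BE, BF, DE, DF, EF
  2-simplices (10): ABD, ABE, ABF, ADE, ADF, AEF, BDE, BDF, BEF, DEF
  3-simplices (5): ABDE, ABDF, ABEF, ADEF, BDEF

giving chain groups C_0 ≅ Z^5, C_1 ≅ Z^10, C_2 ≅ Z^10, C_3 ≅ Z^5.

Boundary ∂_1: C_1 → C_0 is given by ∂[p,q] = [q] − [p]. For instance
  ∂DF = F − D.
The resulting 5×10 matrix has rank 4, and its Smith normal form has invariant factors (1,1,1,1).

∂_2: C_2 → C_1 sends each 2-simplex [p,q,r] to [q,r] − [p,r] + [p,q]. For instance
  ∂BDF = DF − BF + BD,
  ∂BEF = EF − BF + BE.
This gives a 10×10 integer matrix of rank 6; reducing to Smith normal form yields diagonal entries (1,1,1,1,1,1).

∂_3: C_3 → C_2 sends each 3-simplex σ to the alternating sum Σ_i (−1)^i (σ with its i-th vertex removed). For instance
  ∂ABDE = BDE − ADE + ABE − ABD,
  ∂ABDF = BDF − ADF + ABF − ABD.
The resulting 10×5 matrix has rank 4, and its Smith normal form has invariant factors (1,1,1,1).

Reading off H_k = ker ∂_k / im ∂_{k+1}:

  H_0: rank C_0 − rank ∂_1 = 5 − 4 = 1, and the invariant factors of ∂_1 are all 1, so H_0 = Z.
  H_1: rank ker ∂_1 − rank ∂_2 = (10 − 4) − 6 = 0, and the invariant factors of ∂_2 are all 1, so H_1 = 0.
  H_2: rank ker ∂_2 − rank ∂_3 = (10 − 6) − 4 = 0, and the invariant factors of ∂_3 are all 1, so H_2 = 0.
  H_3: rank ker ∂_3 − rank ∂_4 = (5 − 4) − 0 = 1, and there is no ∂_4, so H_3 = Z.

As a check, the Euler characteristic is 5 − 10 + 10 − 5 = 0, which agrees with 1 − 0 + 0 − 1 = 0.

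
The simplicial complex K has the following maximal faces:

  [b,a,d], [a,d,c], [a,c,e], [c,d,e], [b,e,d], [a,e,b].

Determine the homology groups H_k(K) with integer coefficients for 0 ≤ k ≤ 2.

Order the vertices as a < b < c < d < e. Listing each simplex with vertices in this order, K has dimension 2 with simplices:

  0-simplices (5): a, b, c, d, e
  1-simplices (9): ab, ac, ad, ae, bd, be, cd, ce, de
  2-simplices (6): abd, abe, acd, ace, bde, cde

so the chain groups are C_0 ≅ Z^5, C_1 ≅ Z^9, C_2 ≅ Z^6.

The boundary map ∂_1: C_1 → C_0 maps an edge to its endpoints' difference, ∂[p,q] = q − p. For instance
  ∂ad = d − a.
As a 5×9 matrix over Z this has rank 4, with invariant factors (1,1,1,1).

Boundary ∂_2: C_2 → C_1 acts by ∂[p,q,r] = [q,r] − [p,r] + [p,q]. For instance
  ∂cde = de − ce + cd,
  ∂ace = ce − ae + ac.
As a 9×6 matrix over Z this has rank 5, with invariant factors (1,1,1,1,1).

Reading off H_k = ker ∂_k / im ∂_{k+1}:

  H_0: rank C_0 − rank ∂_1 = 5 − 4 = 1, and the invariant factors of ∂_1 are all 1, so H_0 ≅ Z.
  H_1: rank ker ∂_1 − rank ∂_2 = (9 − 4) − 5 = 0, and the invariant factors of ∂_2 are all 1, so H_1 ≅ 0.
  H_2: rank ker ∂_2 − rank ∂_3 = (6 − 5) − 0 = 1, and there is no ∂_3, so H_2 ≅ Z.

H_0 ≅ Z,  H_1 = 0,  H_2 ≅ Z.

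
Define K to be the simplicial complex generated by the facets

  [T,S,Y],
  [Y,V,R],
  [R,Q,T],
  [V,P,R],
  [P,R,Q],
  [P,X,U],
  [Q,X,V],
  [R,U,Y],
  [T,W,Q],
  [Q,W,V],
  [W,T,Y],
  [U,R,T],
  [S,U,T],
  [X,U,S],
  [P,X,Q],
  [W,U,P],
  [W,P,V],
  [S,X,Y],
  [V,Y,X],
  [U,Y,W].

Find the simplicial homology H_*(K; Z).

H_0 = Z,  H_1 = Z ⊕ Z/2,  H_2 = 0.

Take the total order P < Q < R < S < T < U < V < W < X < Y on the vertex set. Then K (dimension 2) consists of the simplices:

  0-simplices (10): P, Q, R, S, T, U, V, W, X, Y
  1-simplices (30): PQ, PR, PU, PV, PW, PX, QR, QT, QV, QW, QX, RT, RU, RV, RY, ST, SU, SX, SY, TU, TW, TY, UW, UX, UY, VW, VX, VY, WY, XY
  2-simplices (20): PQR, PQX, PRV, PUW, PUX, PVW, QRT, QTW, QVW, QVX, RTU, RUY, RVY, STU, STY, SUX, SXY, TWY, UWY, VXY

giving chain groups C_0 ≅ Z^10, C_1 ≅ Z^30, C_2 ≅ Z^20.

The boundary map ∂_1: C_1 → C_0 is given by ∂[p,q] = [q] − [p]. For instance
  ∂SX = X − S.
As a 10×30 matrix over Z this has rank 9, with invariant factors (1,1,1,1,1,1,1,1,1).

The boundary map ∂_2: C_2 → C_1 acts by ∂[p,q,r] = [q,r] − [p,r] + [p,q]. For instance
  ∂SUX = UX − SX + SU,
  ∂PUW = UW − PW + PU.
This gives a 30×20 integer matrix of rank 20; reducing to Smith normal form yields diagonal entries (1,1,1,1,1,1,1,1,1,1,1,1,1,1,1,1,1,1,1,2).

Now H_k = ker ∂_k / im ∂_{k+1}, so:

  H_0: rank C_0 − rank ∂_1 = 10 − 9 = 1, and the invariant factors of ∂_1 are all 1, so H_0 = Z.
  H_1: rank ker ∂_1 − rank ∂_2 = (30 − 9) − 20 = 1, and ∂_2 has invariant factor 2 > 1, so H_1 = Z ⊕ Z/2.
  H_2: rank ker ∂_2 − rank ∂_3 = (20 − 20) − 0 = 0, and there is no ∂_3, so H_2 = 0.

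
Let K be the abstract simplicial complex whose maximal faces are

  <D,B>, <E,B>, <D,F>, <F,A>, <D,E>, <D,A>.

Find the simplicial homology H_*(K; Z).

Fix the vertex order A < B < D < E < F and write every simplex with vertices in increasing order. Then dim K = 1 and the simplices of K are:

  0-simplices (5): A, B, D, E, F
  1-simplices (6): AD, AF, BD, BE, DE, DF

so the chain groups are C_0 ≅ Z^5, C_1 ≅ Z^6.

Boundary ∂_1: C_1 → C_0 is given by ∂[p,q] = [q] − [p].
This gives a 5×6 integer matrix of rank 4; reducing to Smith normal form yields diagonal entries (1,1,1,1).

Reading off H_k = ker ∂_k / im ∂_{k+1}:

  H_0: rank C_0 − rank ∂_1 = 5 − 4 = 1, and the invariant factors of ∂_1 are all 1, so H_0 = Z.
  H_1: rank ker ∂_1 − rank ∂_2 = (6 − 4) − 0 = 2, and there is no ∂_2, so H_1 = Z^2.

(K is a triangulation of a wedge of 2 circles.)

H_0 = Z,  H_1 = Z^2.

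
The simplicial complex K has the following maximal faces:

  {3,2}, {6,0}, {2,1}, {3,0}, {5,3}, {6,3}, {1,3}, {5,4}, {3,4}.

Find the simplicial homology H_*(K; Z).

H_0 = Z,  H_1 = Z^3.

Fix the vertex order 0 < 1 < 2 < 3 < 4 < 5 < 6 and write every simplex with vertices in increasing order. Then dim K = 1 and the simplices of K are:

  0-simplices (7): [0], [1], [2], [3], [4], [5], [6]
  1-simplices (9): [0,3], [0,6], [1,2], [1,3], [2,3], [3,4], [3,5], [3,6], [4,5]

Hence C_0 ≅ Z^7, C_1 ≅ Z^9.

∂_1: C_1 → C_0 maps an edge to its endpoints' difference, ∂[p,q] = q − p.
As a 7×9 matrix over Z this has rank 6, with invariant factors (1,1,1,1,1,1).

Reading off H_k = ker ∂_k / im ∂_{k+1}:

  H_0: rank C_0 − rank ∂_1 = 7 − 6 = 1, and the invariant factors of ∂_1 are all 1, so H_0 = Z.
  H_1: rank ker ∂_1 − rank ∂_2 = (9 − 6) − 0 = 3, and there is no ∂_2, so H_1 = Z^3.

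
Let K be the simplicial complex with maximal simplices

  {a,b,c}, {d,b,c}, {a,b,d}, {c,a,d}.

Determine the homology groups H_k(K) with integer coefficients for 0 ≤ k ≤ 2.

We work with the vertex ordering a < b < c < d. The simplices of K, each written with vertices in increasing order, are:

  0-simplices (4): a, b, c, d
  1-simplices (6): ab, ac, ad, bc, bd, cd
  2-simplices (4): abc, abd, acd, bcd

giving chain groups C_0 ≅ Z^4, C_1 ≅ Z^6, C_2 ≅ Z^4.

The boundary map ∂_1: C_1 → C_0 maps an edge to its endpoints' difference, ∂[p,q] = q − p.
The resulting 4×6 matrix has rank 3, and its Smith normal form has invariant factors (1,1,1).

The boundary map ∂_2: C_2 → C_1 acts by ∂[p,q,r] = [q,r] − [p,r] + [p,q]. For instance
  ∂abc = bc − ac + ab,
  ∂abd = bd − ad + ab.
The 6×4 boundary matrix has rank 3 and Smith normal form diag(1,1,1).

Now H_k = ker ∂_k / im ∂_{k+1}, so:

  H_0: rank C_0 − rank ∂_1 = 4 − 3 = 1, and the invariant factors of ∂_1 are all 1, so H_0 ≅ Z.
  H_1: rank ker ∂_1 − rank ∂_2 = (6 − 3) − 3 = 0, and the invariant factors of ∂_2 are all 1, so H_1 ≅ 0.
  H_2: rank ker ∂_2 − rank ∂_3 = (4 − 3) − 0 = 1, and there is no ∂_3, so H_2 ≅ Z.

(K is a triangulation of the 2-sphere S^2.)

H_0 ≅ Z,  H_1 = 0,  H_2 ≅ Z.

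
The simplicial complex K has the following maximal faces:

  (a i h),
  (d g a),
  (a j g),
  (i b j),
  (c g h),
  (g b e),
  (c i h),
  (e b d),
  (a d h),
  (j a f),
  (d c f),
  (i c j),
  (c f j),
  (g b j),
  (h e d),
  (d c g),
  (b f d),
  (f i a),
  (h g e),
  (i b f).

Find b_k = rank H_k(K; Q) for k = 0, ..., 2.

Fix the vertex order a < b < c < d < e < f < g < h < i < j and write every simplex with vertices in increasing order. Then dim K = 2 and the simplices of K are:

  0-simplices (10): a, b, c, d, e, f, g, h, i, j
  1-simplices (30): ad, af, ag, ah, ai, aj, bd, be, bf, bg, bi, bj, cd, cf, cg, ch, ci, cj, de, df, dg, dh, eg, eh, fi, fj, gh, gj, hi, ij
  2-simplices (20): adg, adh, afi, afj, agj, ahi, bde, bdf, beg, bfi, bgj, bij, cdf, cdg, cfj, cgh, chi, cij, deh, egh

Hence C_0 ≅ Z^10, C_1 ≅ Z^30, C_2 ≅ Z^20.

The boundary map ∂_1: C_1 → C_0 is given by ∂[p,q] = [q] − [p]. For instance
  ∂bg = g − b.
This gives a 10×30 integer matrix of rank 9; reducing to Smith normal form yields diagonal entries (1,1,1,1,1,1,1,1,1).

Boundary ∂_2: C_2 → C_1 acts by ∂[p,q,r] = [q,r] − [p,r] + [p,q]. For instance
  ∂adh = dh − ah + ad,
  ∂adg = dg − ag + ad.
This gives a 30×20 integer matrix of rank 20; reducing to Smith normal form yields diagonal entries (1,1,1,1,1,1,1,1,1,1,1,1,1,1,1,1,1,1,1,2).

Computing H_k = (kernel of ∂_k) / (image of ∂_{k+1}):

  H_0: rank C_0 − rank ∂_1 = 10 − 9 = 1, and the invariant factors of ∂_1 are all 1, so H_0 = Z.
  H_1: rank ker ∂_1 − rank ∂_2 = (30 − 9) − 20 = 1, and ∂_2 has invariant factor 2 > 1, so H_1 = Z × Z/2.
  H_2: rank ker ∂_2 − rank ∂_3 = (20 − 20) − 0 = 0, and there is no ∂_3, so H_2 = 0.

As a check, the Euler characteristic is 10 − 30 + 20 = 0, which agrees with 1 − 1 + 0 = 0.

Hence the Betti numbers are b_0 = 1, b_1 = 1, b_2 = 0.

b_0 = 1, b_1 = 1, b_2 = 0.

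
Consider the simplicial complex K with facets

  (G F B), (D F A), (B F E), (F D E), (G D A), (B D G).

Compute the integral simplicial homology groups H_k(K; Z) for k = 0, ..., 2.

Take the total order A < B < D < E < F < G on the vertex set. Then K (dimension 2) consists of the simplices:

  0-simplices (6): A, B, D, E, F, G
  1-simplices (12): AD, AF, AG, BD, BE, BF, BG, DE, DF, DG, EF, FG
  2-simplices (6): ADF, ADG, BDG, BEF, BFG, DEF

so the chain groups are C_0 ≅ Z^6, C_1 ≅ Z^12, C_2 ≅ Z^6.

Boundary ∂_1: C_1 → C_0 sends each edge [p,q] (with p < q) to q − p. For instance
  ∂EF = F − E.
The resulting 6×12 matrix has rank 5, and its Smith normal form has invariant factors (1,1,1,1,1).

∂_2: C_2 → C_1 acts by ∂[p,q,r] = [q,r] − [p,r] + [p,q]. For instance
  ∂BEF = EF − BF + BE,
  ∂ADF = DF − AF + AD.
As a 12×6 matrix over Z this has rank 6, with invariant factors (1,1,1,1,1,1).

From H_k ≅ ker(∂_k) / im(∂_{k+1}) we obtain:

  H_0: rank C_0 − rank ∂_1 = 6 − 5 = 1, and the invariant factors of ∂_1 are all 1, so H_0 = Z.
  H_1: rank ker ∂_1 − rank ∂_2 = (12 − 5) − 6 = 1, and the invariant factors of ∂_2 are all 1, so H_1 = Z.
  H_2: rank ker ∂_2 − rank ∂_3 = (6 − 6) − 0 = 0, and there is no ∂_3, so H_2 = 0.

H_0 ≅ Z,  H_1 ≅ Z,  H_2 = 0.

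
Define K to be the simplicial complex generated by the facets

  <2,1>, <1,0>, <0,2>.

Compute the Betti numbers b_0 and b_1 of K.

Take the total order 0 < 1 < 2 on the vertex set. Then K (dimension 1) consists of the simplices:

  0-simplices (3): [0], [1], [2]
  1-simplices (3): [0,1], [0,2], [1,2]

so the chain groups are C_0 ≅ Z^3, C_1 ≅ Z^3.

Boundary ∂_1: C_1 → C_0 sends each edge [p,q] (with p < q) to q − p. For instance
  ∂[0,2] = [2] − [0].
As a 3×3 matrix over Z this has rank 2, with invariant factors (1,1).

Computing H_k = (kernel of ∂_k) / (image of ∂_{k+1}):

  H_0: rank C_0 − rank ∂_1 = 3 − 2 = 1, and the invariant factors of ∂_1 are all 1, so H_0 = Z.
  H_1: rank ker ∂_1 − rank ∂_2 = (3 − 2) − 0 = 1, and there is no ∂_2, so H_1 = Z.

As a check, the Euler characteristic is 3 − 3 = 0, which agrees with 1 − 1 = 0.

Hence the Betti numbers are b_0 = 1, b_1 = 1.

b_0 = 1, b_1 = 1.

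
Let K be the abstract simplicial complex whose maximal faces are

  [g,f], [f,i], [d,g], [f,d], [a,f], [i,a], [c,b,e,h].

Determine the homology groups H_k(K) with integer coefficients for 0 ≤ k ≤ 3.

H_0 ≅ Z^2,  H_1 ≅ Z^2,  H_2 = 0,  H_3 = 0.

Take the total order a < b < c < d < e < f < g < h < i on the vertex set. Then K (dimension 3) consists of the simplices:

  0-simplices (9): a, b, c, d, e, f, g, h, i
  1-simplices (12): af, ai, bc, be, bh, ce, ch, df, dg, eh, fg, fi
  2-simplices (4): bce, bch, beh, ceh
  3-simplices (1): bceh

giving chain groups C_0 ≅ Z^9, C_1 ≅ Z^12, C_2 ≅ Z^4, C_3 ≅ Z^1.

Boundary ∂_1: C_1 → C_0 is given by ∂[p,q] = [q] − [p]. For instance
  ∂fg = g − f.
As a 9×12 matrix over Z this has rank 7, with invariant factors (1,1,1,1,1,1,1).

∂_2: C_2 → C_1 sends each 2-simplex [p,q,r] to [q,r] − [p,r] + [p,q]. For instance
  ∂bce = ce − be + bc,
  ∂ceh = eh − ch + ce.
The 12×4 boundary matrix has rank 3 and Smith normal form diag(1,1,1).

The boundary map ∂_3: C_3 → C_2 sends each 3-simplex σ to the alternating sum Σ_i (−1)^i (σ with its i-th vertex removed). For instance
  ∂bceh = ceh − beh + bch − bce.
This gives a 4×1 integer matrix of rank 1; reducing to Smith normal form yields diagonal entries (1).

Reading off H_k = ker ∂_k / im ∂_{k+1}:

  H_0: rank C_0 − rank ∂_1 = 9 − 7 = 2, and the invariant factors of ∂_1 are all 1, so H_0 = Z^2.
  H_1: rank ker ∂_1 − rank ∂_2 = (12 − 7) − 3 = 2, and the invariant factors of ∂_2 are all 1, so H_1 = Z^2.
  H_2: rank ker ∂_2 − rank ∂_3 = (4 − 3) − 1 = 0, and the invariant factors of ∂_3 are all 1, so H_2 = 0.
  H_3: rank ker ∂_3 − rank ∂_4 = (1 − 1) − 0 = 0, and there is no ∂_4, so H_3 = 0.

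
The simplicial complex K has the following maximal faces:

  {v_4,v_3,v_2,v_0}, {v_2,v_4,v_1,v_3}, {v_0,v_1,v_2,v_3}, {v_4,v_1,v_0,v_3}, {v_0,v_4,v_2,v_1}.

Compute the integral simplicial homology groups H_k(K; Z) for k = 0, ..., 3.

K has 5 vertices, 10 edges, 10 triangles, 5 3-simplices.
rank ∂_0 = 0, rank ∂_1 = 4 ⇒ b_0 = 5 − 0 − 4 = 1; all invariant factors of ∂_1 are 1 so no torsion. So H_0 = Z.
rank ∂_1 = 4, rank ∂_2 = 6 ⇒ b_1 = 10 − 4 − 6 = 0; all invariant factors of ∂_2 are 1 so no torsion. So H_1 = 0.
rank ∂_2 = 6, rank ∂_3 = 4 ⇒ b_2 = 10 − 6 − 4 = 0; all invariant factors of ∂_3 are 1 so no torsion. So H_2 = 0.
rank ∂_3 = 4, rank ∂_4 = 0 ⇒ b_3 = 5 − 4 − 0 = 1. So H_3 = Z.

H_0 ≅ Z,  H_1 = 0,  H_2 = 0,  H_3 ≅ Z.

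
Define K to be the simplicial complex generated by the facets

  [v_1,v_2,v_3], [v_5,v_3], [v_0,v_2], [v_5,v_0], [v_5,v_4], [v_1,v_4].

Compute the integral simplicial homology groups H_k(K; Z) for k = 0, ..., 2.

H_0 ≅ Z,  H_1 ≅ Z^2,  H_2 = 0.

We work with the vertex ordering v_0 < v_1 < v_2 < v_3 < v_4 < v_5. The simplices of K, each written with vertices in increasing order, are:

  0-simplices (6): [v_0], [v_1], [v_2], [v_3], [v_4], [v_5]
  1-simplices (8): [v_0,v_2], [v_0,v_5], [v_1,v_2], [v_1,v_3], [v_1,v_4], [v_2,v_3], [v_3,v_5], [v_4,v_5]
  2-simplices (1): [v_1,v_2,v_3]

giving chain groups C_0 ≅ Z^6, C_1 ≅ Z^8, C_2 ≅ Z^1.

∂_1: C_1 → C_0 sends each edge [p,q] (with p < q) to q − p. For instance
  ∂[v_0,v_2] = [v_2] − [v_0].
The resulting 6×8 matrix has rank 5, and its Smith normal form has invariant factors (1,1,1,1,1).

∂_2: C_2 → C_1 sends each 2-simplex [p,q,r] to [q,r] − [p,r] + [p,q]. For instance
  ∂[v_1,v_2,v_3] = [v_2,v_3] − [v_1,v_3] + [v_1,v_2].
The resulting 8×1 matrix has rank 1, and its Smith normal form has invariant factors (1).

Now H_k = ker ∂_k / im ∂_{k+1}, so:

  H_0: rank C_0 − rank ∂_1 = 6 − 5 = 1, and the invariant factors of ∂_1 are all 1, so H_0 = Z.
  H_1: rank ker ∂_1 − rank ∂_2 = (8 − 5) − 1 = 2, and the invariant factors of ∂_2 are all 1, so H_1 = Z^2.
  H_2: rank ker ∂_2 − rank ∂_3 = (1 − 1) − 0 = 0, and there is no ∂_3, so H_2 = 0.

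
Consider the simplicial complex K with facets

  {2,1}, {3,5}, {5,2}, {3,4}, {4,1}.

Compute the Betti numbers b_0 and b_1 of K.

b_0 = 1, b_1 = 1.

Take the total order 1 < 2 < 3 < 4 < 5 on the vertex set. Then K (dimension 1) consists of the simplices:

  0-simplices (5): [1], [2], [3], [4], [5]
  1-simplices (5): [1,2], [1,4], [2,5], [3,4], [3,5]

so the chain groups are C_0 ≅ Z^5, C_1 ≅ Z^5.

∂_1: C_1 → C_0 is given by ∂[p,q] = [q] − [p]. For instance
  ∂[3,5] = [5] − [3].
As a 5×5 matrix over Z this has rank 4, with invariant factors (1,1,1,1).

From H_k ≅ ker(∂_k) / im(∂_{k+1}) we obtain:

  H_0: rank C_0 − rank ∂_1 = 5 − 4 = 1, and the invariant factors of ∂_1 are all 1, so H_0 = Z.
  H_1: rank ker ∂_1 − rank ∂_2 = (5 − 4) − 0 = 1, and there is no ∂_2, so H_1 = Z.

Hence the Betti numbers are b_0 = 1, b_1 = 1.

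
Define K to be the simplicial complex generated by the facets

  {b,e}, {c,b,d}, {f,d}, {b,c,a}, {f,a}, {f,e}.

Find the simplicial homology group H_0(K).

We work with the vertex ordering a < b < c < d < e < f. The simplices of K, each written with vertices in increasing order, are:

  0-simplices (6): a, b, c, d, e, f
  1-simplices (9): ab, ac, af, bc, bd, be, cd, df, ef
  2-simplices (2): abc, bcd

Hence C_0 ≅ Z^6, C_1 ≅ Z^9, C_2 ≅ Z^2.

The boundary map ∂_1: C_1 → C_0 is given by ∂[p,q] = [q] − [p]. For instance
  ∂df = f − d.
As a 6×9 matrix over Z this has rank 5, with invariant factors (1,1,1,1,1).

The boundary map ∂_2: C_2 → C_1 maps a triangle to the signed sum of its edges. For instance
  ∂bcd = cd − bd + bc,
  ∂abc = bc − ac + ab.
The resulting 9×2 matrix has rank 2, and its Smith normal form has invariant factors (1,1).

Computing H_k = (kernel of ∂_k) / (image of ∂_{k+1}):

  H_0: rank C_0 − rank ∂_1 = 6 − 5 = 1, and the invariant factors of ∂_1 are all 1, so H_0 ≅ Z.

H_0 ≅ Z.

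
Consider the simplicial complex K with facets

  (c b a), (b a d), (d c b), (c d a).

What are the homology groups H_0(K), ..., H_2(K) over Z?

Take the total order a < b < c < d on the vertex set. Then K (dimension 2) consists of the simplices:

  0-simplices (4): a, b, c, d
  1-simplices (6): ab, ac, ad, bc, bd, cd
  2-simplices (4): abc, abd, acd, bcd

Hence C_0 ≅ Z^4, C_1 ≅ Z^6, C_2 ≅ Z^4.

The boundary map ∂_1: C_1 → C_0 maps an edge to its endpoints' difference, ∂[p,q] = q − p.
As a 4×6 matrix over Z this has rank 3, with invariant factors (1,1,1).

Boundary ∂_2: C_2 → C_1 maps a triangle to the signed sum of its edges. For instance
  ∂acd = cd − ad + ac,
  ∂bcd = cd − bd + bc.
The resulting 6×4 matrix has rank 3, and its Smith normal form has invariant factors (1,1,1).

From H_k ≅ ker(∂_k) / im(∂_{k+1}) we obtain:

  H_0: rank C_0 − rank ∂_1 = 4 − 3 = 1, and the invariant factors of ∂_1 are all 1, so H_0 ≅ Z.
  H_1: rank ker ∂_1 − rank ∂_2 = (6 − 3) − 3 = 0, and the invariant factors of ∂_2 are all 1, so H_1 ≅ 0.
  H_2: rank ker ∂_2 − rank ∂_3 = (4 − 3) − 0 = 1, and there is no ∂_3, so H_2 ≅ Z.

H_0 = Z,  H_1 = 0,  H_2 = Z.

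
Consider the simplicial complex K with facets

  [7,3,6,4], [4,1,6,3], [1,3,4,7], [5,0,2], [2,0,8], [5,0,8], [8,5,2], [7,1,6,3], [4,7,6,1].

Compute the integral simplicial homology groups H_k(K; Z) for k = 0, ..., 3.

We work with the vertex ordering 0 < 1 < 2 < 3 < 4 < 5 < 6 < 7 < 8. The simplices of K, each written with vertices in increasing order, are:

  0-simplices (9): [0], [1], [2], [3], [4], [5], [6], [7], [8]
  1-simplices (16): [0,2], [0,5], [0,8], [1,3], [1,4], [1,6], [1,7], [2,5], [2,8], [3,4], [3,6], [3,7], [4,6], [4,7], [5,8], [6,7]
  2-simplices (14): [0,2,5], [0,2,8], [0,5,8], [1,3,4], [1,3,6], [1,3,7], [1,4,6], [1,4,7], [1,6,7], [2,5,8], [3,4,6], [3,4,7], [3,6,7], [4,6,7]
  3-simplices (5): [1,3,4,6], [1,3,4,7], [1,3,6,7], [1,4,6,7], [3,4,6,7]

Hence C_0 ≅ Z^9, C_1 ≅ Z^16, C_2 ≅ Z^14, C_3 ≅ Z^5.

The boundary map ∂_1: C_1 → C_0 is given by ∂[p,q] = [q] − [p]. For instance
  ∂[5,8] = [8] − [5].
This gives a 9×16 integer matrix of rank 7; reducing to Smith normal form yields diagonal entries (1,1,1,1,1,1,1).

Boundary ∂_2: C_2 → C_1 maps a triangle to the signed sum of its edges. For instance
  ∂[2,5,8] = [5,8] − [2,8] + [2,5],
  ∂[1,3,7] = [3,7] − [1,7] + [1,3].
This gives a 16×14 integer matrix of rank 9; reducing to Smith normal form yields diagonal entries (1,1,1,1,1,1,1,1,1).

∂_3: C_3 → C_2 sends each 3-simplex σ to the alternating sum Σ_i (−1)^i (σ with its i-th vertex removed). For instance
  ∂[1,4,6,7] = [4,6,7] − [1,6,7] + [1,4,7] − [1,4,6],
  ∂[3,4,6,7] = [4,6,7] − [3,6,7] + [3,4,7] − [3,4,6].
The resulting 14×5 matrix has rank 4, and its Smith normal form has invariant factors (1,1,1,1).

From H_k ≅ ker(∂_k) / im(∂_{k+1}) we obtain:

  H_0: rank C_0 − rank ∂_1 = 9 − 7 = 2, and the invariant factors of ∂_1 are all 1, so H_0 = Z^2.
  H_1: rank ker ∂_1 − rank ∂_2 = (16 − 7) − 9 = 0, and the invariant factors of ∂_2 are all 1, so H_1 = 0.
  H_2: rank ker ∂_2 − rank ∂_3 = (14 − 9) − 4 = 1, and the invariant factors of ∂_3 are all 1, so H_2 = Z.
  H_3: rank ker ∂_3 − rank ∂_4 = (5 − 4) − 0 = 1, and there is no ∂_4, so H_3 = Z.

As a check, the Euler characteristic is 9 − 16 + 14 − 5 = 2, which agrees with 2 − 0 + 1 − 1 = 2.
(K is a triangulation of the disjoint union of the 2-sphere S^2 and the 3-sphere S^3.)

H_0 ≅ Z^2,  H_1 = 0,  H_2 ≅ Z,  H_3 ≅ Z.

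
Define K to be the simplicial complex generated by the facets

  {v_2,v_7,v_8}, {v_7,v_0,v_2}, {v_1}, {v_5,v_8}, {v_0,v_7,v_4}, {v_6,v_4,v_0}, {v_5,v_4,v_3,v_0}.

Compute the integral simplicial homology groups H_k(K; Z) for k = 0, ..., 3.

H_0 = Z^2,  H_1 = Z,  H_2 = 0,  H_3 = 0.

Order the vertices as v_0 < v_1 < v_2 < v_3 < v_4 < v_5 < v_6 < v_7 < v_8. Listing each simplex with vertices in this order, K has dimension 3 with simplices:

  0-simplices (9): [v_0], [v_1], [v_2], [v_3], [v_4], [v_5], [v_6], [v_7], [v_8]
  1-simplices (15): (15 of them)
  2-simplices (8): [v_0,v_2,v_7], [v_0,v_3,v_4], [v_0,v_3,v_5], [v_0,v_4,v_5], [v_0,v_4,v_6], [v_0,v_4,v_7], [v_2,v_7,v_8], [v_3,v_4,v_5]
  3-simplices (1): [v_0,v_3,v_4,v_5]

so the chain groups are C_0 ≅ Z^9, C_1 ≅ Z^15, C_2 ≅ Z^8, C_3 ≅ Z^1.

Boundary ∂_1: C_1 → C_0 sends each edge [p,q] (with p < q) to q − p.
The resulting 9×15 matrix has rank 7, and its Smith normal form has invariant factors (1,1,1,1,1,1,1).

Boundary ∂_2: C_2 → C_1 sends each 2-simplex [p,q,r] to [q,r] − [p,r] + [p,q]. For instance
  ∂[v_0,v_4,v_7] = [v_4,v_7] − [v_0,v_7] + [v_0,v_4],
  ∂[v_0,v_4,v_5] = [v_4,v_5] − [v_0,v_5] + [v_0,v_4].
The resulting 15×8 matrix has rank 7, and its Smith normal form has invariant factors (1,1,1,1,1,1,1).

The boundary map ∂_3: C_3 → C_2 sends each 3-simplex σ to the alternating sum Σ_i (−1)^i (σ with its i-th vertex removed). For instance
  ∂[v_0,v_3,v_4,v_5] = [v_3,v_4,v_5] − [v_0,v_4,v_5] + [v_0,v_3,v_5] − [v_0,v_3,v_4].
This gives a 8×1 integer matrix of rank 1; reducing to Smith normal form yields diagonal entries (1).

Computing H_k = (kernel of ∂_k) / (image of ∂_{k+1}):

  H_0: rank C_0 − rank ∂_1 = 9 − 7 = 2, and the invariant factors of ∂_1 are all 1, so H_0 = Z^2.
  H_1: rank ker ∂_1 − rank ∂_2 = (15 − 7) − 7 = 1, and the invariant factors of ∂_2 are all 1, so H_1 = Z.
  H_2: rank ker ∂_2 − rank ∂_3 = (8 − 7) − 1 = 0, and the invariant factors of ∂_3 are all 1, so H_2 = 0.
  H_3: rank ker ∂_3 − rank ∂_4 = (1 − 1) − 0 = 0, and there is no ∂_4, so H_3 = 0.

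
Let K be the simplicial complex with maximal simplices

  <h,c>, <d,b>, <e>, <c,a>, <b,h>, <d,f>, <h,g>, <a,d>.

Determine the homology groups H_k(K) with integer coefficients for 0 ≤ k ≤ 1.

We work with the vertex ordering a < b < c < d < e < f < g < h. The simplices of K, each written with vertices in increasing order, are:

  0-simplices (8): a, b, c, d, e, f, g, h
  1-simplices (7): ac, ad, bd, bh, ch, df, gh

so the chain groups are C_0 ≅ Z^8, C_1 ≅ Z^7.

∂_1: C_1 → C_0 maps an edge to its endpoints' difference, ∂[p,q] = q − p.
This gives a 8×7 integer matrix of rank 6; reducing to Smith normal form yields diagonal entries (1,1,1,1,1,1).

From H_k ≅ ker(∂_k) / im(∂_{k+1}) we obtain:

  H_0: rank C_0 − rank ∂_1 = 8 − 6 = 2, and the invariant factors of ∂_1 are all 1, so H_0 ≅ Z^2.
  H_1: rank ker ∂_1 − rank ∂_2 = (7 − 6) − 0 = 1, and there is no ∂_2, so H_1 ≅ Z.

As a check, the Euler characteristic is 8 − 7 = 1, which agrees with 2 − 1 = 1.

H_0 = Z^2,  H_1 = Z.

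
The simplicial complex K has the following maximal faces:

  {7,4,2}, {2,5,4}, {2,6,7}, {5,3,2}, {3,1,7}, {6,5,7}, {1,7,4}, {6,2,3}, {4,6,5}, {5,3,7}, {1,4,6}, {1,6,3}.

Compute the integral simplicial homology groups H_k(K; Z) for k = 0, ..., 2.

Take the total order 1 < 2 < 3 < 4 < 5 < 6 < 7 on the vertex set. Then K (dimension 2) consists of the simplices:

  0-simplices (7): [1], [2], [3], [4], [5], [6], [7]
  1-simplices (18): [1,3], [1,4], [1,6], [1,7], [2,3], [2,4], [2,5], [2,6], [2,7], [3,5], [3,6], [3,7], [4,5], [4,6], [4,7], [5,6], [5,7], [6,7]
  2-simplices (12): [1,3,6], [1,3,7], [1,4,6], [1,4,7], [2,3,5], [2,3,6], [2,4,5], [2,4,7], [2,6,7], [3,5,7], [4,5,6], [5,6,7]

so the chain groups are C_0 ≅ Z^7, C_1 ≅ Z^18, C_2 ≅ Z^12.

The boundary map ∂_1: C_1 → C_0 sends each edge [p,q] (with p < q) to q − p. For instance
  ∂[3,7] = [7] − [3].
The 7×18 boundary matrix has rank 6 and Smith normal form diag(1,1,1,1,1,1).

Boundary ∂_2: C_2 → C_1 sends each 2-simplex [p,q,r] to [q,r] − [p,r] + [p,q]. For instance
  ∂[1,4,6] = [4,6] − [1,6] + [1,4],
  ∂[2,3,5] = [3,5] − [2,5] + [2,3].
The resulting 18×12 matrix has rank 12, and its Smith normal form has invariant factors (1,1,1,1,1,1,1,1,1,1,1,2).

Reading off H_k = ker ∂_k / im ∂_{k+1}:

  H_0: rank C_0 − rank ∂_1 = 7 − 6 = 1, and the invariant factors of ∂_1 are all 1, so H_0 ≅ Z.
  H_1: rank ker ∂_1 − rank ∂_2 = (18 − 6) − 12 = 0, and ∂_2 has invariant factor 2 > 1, so H_1 ≅ Z/2.
  H_2: rank ker ∂_2 − rank ∂_3 = (12 − 12) − 0 = 0, and there is no ∂_3, so H_2 ≅ 0.

H_0 = Z,  H_1 = Z/2,  H_2 = 0.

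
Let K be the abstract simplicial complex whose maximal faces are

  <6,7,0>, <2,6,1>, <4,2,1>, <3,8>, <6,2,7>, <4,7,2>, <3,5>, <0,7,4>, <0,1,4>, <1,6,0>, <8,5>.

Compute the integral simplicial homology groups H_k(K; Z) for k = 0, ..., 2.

H_0 = Z^2,  H_1 = Z,  H_2 = Z.

Fix the vertex order 0 < 1 < 2 < 3 < 4 < 5 < 6 < 7 < 8 and write every simplex with vertices in increasing order. Then dim K = 2 and the simplices of K are:

  0-simplices (9): [0], [1], [2], [3], [4], [5], [6], [7], [8]
  1-simplices (15): [0,1], [0,4], [0,6], [0,7], [1,2], [1,4], [1,6], [2,4], [2,6], [2,7], [3,5], [3,8], [4,7], [5,8], [6,7]
  2-simplices (8): [0,1,4], [0,1,6], [0,4,7], [0,6,7], [1,2,4], [1,2,6], [2,4,7], [2,6,7]

so the chain groups are C_0 ≅ Z^9, C_1 ≅ Z^15, C_2 ≅ Z^8.

Boundary ∂_1: C_1 → C_0 maps an edge to its endpoints' difference, ∂[p,q] = q − p.
This gives a 9×15 integer matrix of rank 7; reducing to Smith normal form yields diagonal entries (1,1,1,1,1,1,1).

Boundary ∂_2: C_2 → C_1 acts by ∂[p,q,r] = [q,r] − [p,r] + [p,q]. For instance
  ∂[1,2,4] = [2,4] − [1,4] + [1,2],
  ∂[0,6,7] = [6,7] − [0,7] + [0,6].
The resulting 15×8 matrix has rank 7, and its Smith normal form has invariant factors (1,1,1,1,1,1,1).

From H_k ≅ ker(∂_k) / im(∂_{k+1}) we obtain:

  H_0: rank C_0 − rank ∂_1 = 9 − 7 = 2, and the invariant factors of ∂_1 are all 1, so H_0 = Z^2.
  H_1: rank ker ∂_1 − rank ∂_2 = (15 − 7) − 7 = 1, and the invariant factors of ∂_2 are all 1, so H_1 = Z.
  H_2: rank ker ∂_2 − rank ∂_3 = (8 − 7) − 0 = 1, and there is no ∂_3, so H_2 = Z.

As a check, the Euler characteristic is 9 − 15 + 8 = 2, which agrees with 2 − 1 + 1 = 2.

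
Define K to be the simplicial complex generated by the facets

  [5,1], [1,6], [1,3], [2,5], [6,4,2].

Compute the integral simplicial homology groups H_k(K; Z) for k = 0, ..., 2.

Order the vertices as 1 < 2 < 3 < 4 < 5 < 6. Listing each simplex with vertices in this order, K has dimension 2 with simplices:

  0-simplices (6): [1], [2], [3], [4], [5], [6]
  1-simplices (7): [1,3], [1,5], [1,6], [2,4], [2,5], [2,6], [4,6]
  2-simplices (1): [2,4,6]

giving chain groups C_0 ≅ Z^6, C_1 ≅ Z^7, C_2 ≅ Z^1.

∂_1: C_1 → C_0 is given by ∂[p,q] = [q] − [p]. For instance
  ∂[2,6] = [6] − [2].
As a 6×7 matrix over Z this has rank 5, with invariant factors (1,1,1,1,1).

∂_2: C_2 → C_1 maps a triangle to the signed sum of its edges. For instance
  ∂[2,4,6] = [4,6] − [2,6] + [2,4].
This gives a 7×1 integer matrix of rank 1; reducing to Smith normal form yields diagonal entries (1).

Now H_k = ker ∂_k / im ∂_{k+1}, so:

  H_0: rank C_0 − rank ∂_1 = 6 − 5 = 1, and the invariant factors of ∂_1 are all 1, so H_0 ≅ Z.
  H_1: rank ker ∂_1 − rank ∂_2 = (7 − 5) − 1 = 1, and the invariant factors of ∂_2 are all 1, so H_1 ≅ Z.
  H_2: rank ker ∂_2 − rank ∂_3 = (1 − 1) − 0 = 0, and there is no ∂_3, so H_2 ≅ 0.

As a check, the Euler characteristic is 6 − 7 + 1 = 0, which agrees with 1 − 1 + 0 = 0.

H_0 = Z,  H_1 = Z,  H_2 = 0.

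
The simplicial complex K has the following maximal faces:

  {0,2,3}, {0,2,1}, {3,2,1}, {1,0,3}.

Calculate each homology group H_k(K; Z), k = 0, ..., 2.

Order the vertices as 0 < 1 < 2 < 3. Listing each simplex with vertices in this order, K has dimension 2 with simplices:

  0-simplices (4): [0], [1], [2], [3]
  1-simplices (6): [0,1], [0,2], [0,3], [1,2], [1,3], [2,3]
  2-simplices (4): [0,1,2], [0,1,3], [0,2,3], [1,2,3]

so the chain groups are C_0 ≅ Z^4, C_1 ≅ Z^6, C_2 ≅ Z^4.

The boundary map ∂_1: C_1 → C_0 maps an edge to its endpoints' difference, ∂[p,q] = q − p. For instance
  ∂[0,2] = [2] − [0].
This gives a 4×6 integer matrix of rank 3; reducing to Smith normal form yields diagonal entries (1,1,1).

∂_2: C_2 → C_1 sends each 2-simplex [p,q,r] to [q,r] − [p,r] + [p,q]. For instance
  ∂[0,1,3] = [1,3] − [0,3] + [0,1],
  ∂[0,1,2] = [1,2] − [0,2] + [0,1].
This gives a 6×4 integer matrix of rank 3; reducing to Smith normal form yields diagonal entries (1,1,1).

Now H_k = ker ∂_k / im ∂_{k+1}, so:

  H_0: rank C_0 − rank ∂_1 = 4 − 3 = 1, and the invariant factors of ∂_1 are all 1, so H_0 ≅ Z.
  H_1: rank ker ∂_1 − rank ∂_2 = (6 − 3) − 3 = 0, and the invariant factors of ∂_2 are all 1, so H_1 ≅ 0.
  H_2: rank ker ∂_2 − rank ∂_3 = (4 − 3) − 0 = 1, and there is no ∂_3, so H_2 ≅ Z.

H_0 = Z,  H_1 = 0,  H_2 = Z.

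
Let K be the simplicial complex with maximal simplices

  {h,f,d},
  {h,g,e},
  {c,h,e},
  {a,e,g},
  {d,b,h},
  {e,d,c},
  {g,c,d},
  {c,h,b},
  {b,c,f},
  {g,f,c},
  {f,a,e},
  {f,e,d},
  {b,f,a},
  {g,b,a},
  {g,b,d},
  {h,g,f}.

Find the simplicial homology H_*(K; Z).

H_0 ≅ Z,  H_1 ≅ Z^2,  H_2 ≅ Z.

Order the vertices as a < b < c < d < e < f < g < h. Listing each simplex with vertices in this order, K has dimension 2 with simplices:

  0-simplices (8): a, b, c, d, e, f, g, h
  1-simplices (24): ab, ae, af, ag, bc, bd, bf, bg, bh, cd, ce, cf, cg, ch, de, df, dg, dh, ef, eg, eh, fg, fh, gh
  2-simplices (16): abf, abg, aef, aeg, bcf, bch, bdg, bdh, cde, cdg, ceh, cfg, def, dfh, egh, fgh

so the chain groups are C_0 ≅ Z^8, C_1 ≅ Z^24, C_2 ≅ Z^16.

The boundary map ∂_1: C_1 → C_0 sends each edge [p,q] (with p < q) to q − p. For instance
  ∂df = f − d.
This gives a 8×24 integer matrix of rank 7; reducing to Smith normal form yields diagonal entries (1,1,1,1,1,1,1).

The boundary map ∂_2: C_2 → C_1 acts by ∂[p,q,r] = [q,r] − [p,r] + [p,q]. For instance
  ∂egh = gh − eh + eg,
  ∂bdg = dg − bg + bd.
This gives a 24×16 integer matrix of rank 15; reducing to Smith normal form yields diagonal entries (1,1,1,1,1,1,1,1,1,1,1,1,1,1,1).

Computing H_k = (kernel of ∂_k) / (image of ∂_{k+1}):

  H_0: rank C_0 − rank ∂_1 = 8 − 7 = 1, and the invariant factors of ∂_1 are all 1, so H_0 = Z.
  H_1: rank ker ∂_1 − rank ∂_2 = (24 − 7) − 15 = 2, and the invariant factors of ∂_2 are all 1, so H_1 = Z^2.
  H_2: rank ker ∂_2 − rank ∂_3 = (16 − 15) − 0 = 1, and there is no ∂_3, so H_2 = Z.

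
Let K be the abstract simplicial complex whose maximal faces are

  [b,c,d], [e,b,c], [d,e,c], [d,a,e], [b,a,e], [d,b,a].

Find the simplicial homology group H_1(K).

H_1 = 0.

Fix the vertex order a < b < c < d < e and write every simplex with vertices in increasing order. Then dim K = 2 and the simplices of K are:

  0-simplices (5): a, b, c, d, e
  1-simplices (9): ab, ad, ae, bc, bd, be, cd, ce, de
  2-simplices (6): abd, abe, ade, bcd, bce, cde

giving chain groups C_0 ≅ Z^5, C_1 ≅ Z^9, C_2 ≅ Z^6.

Boundary ∂_1: C_1 → C_0 sends each edge [p,q] (with p < q) to q − p.
This gives a 5×9 integer matrix of rank 4; reducing to Smith normal form yields diagonal entries (1,1,1,1).

∂_2: C_2 → C_1 sends each 2-simplex [p,q,r] to [q,r] − [p,r] + [p,q]. For instance
  ∂bce = ce − be + bc,
  ∂bcd = cd − bd + bc.
The 9×6 boundary matrix has rank 5 and Smith normal form diag(1,1,1,1,1).

Computing H_k = (kernel of ∂_k) / (image of ∂_{k+1}):

  H_1: rank ker ∂_1 − rank ∂_2 = (9 − 4) − 5 = 0, and the invariant factors of ∂_2 are all 1, so H_1 ≅ 0.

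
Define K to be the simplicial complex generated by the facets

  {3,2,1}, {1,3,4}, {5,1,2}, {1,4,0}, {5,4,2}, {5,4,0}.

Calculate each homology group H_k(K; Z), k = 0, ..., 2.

Fix the vertex order 0 < 1 < 2 < 3 < 4 < 5 and write every simplex with vertices in increasing order. Then dim K = 2 and the simplices of K are:

  0-simplices (6): [0], [1], [2], [3], [4], [5]
  1-simplices (12): [0,1], [0,4], [0,5], [1,2], [1,3], [1,4], [1,5], [2,3], [2,4], [2,5], [3,4], [4,5]
  2-simplices (6): [0,1,4], [0,4,5], [1,2,3], [1,2,5], [1,3,4], [2,4,5]

so the chain groups are C_0 ≅ Z^6, C_1 ≅ Z^12, C_2 ≅ Z^6.

∂_1: C_1 → C_0 is given by ∂[p,q] = [q] − [p]. For instance
  ∂[0,5] = [5] − [0].
This gives a 6×12 integer matrix of rank 5; reducing to Smith normal form yields diagonal entries (1,1,1,1,1).

The boundary map ∂_2: C_2 → C_1 sends each 2-simplex [p,q,r] to [q,r] − [p,r] + [p,q]. For instance
  ∂[1,3,4] = [3,4] − [1,4] + [1,3],
  ∂[2,4,5] = [4,5] − [2,5] + [2,4].
The 12×6 boundary matrix has rank 6 and Smith normal form diag(1,1,1,1,1,1).

Computing H_k = (kernel of ∂_k) / (image of ∂_{k+1}):

  H_0: rank C_0 − rank ∂_1 = 6 − 5 = 1, and the invariant factors of ∂_1 are all 1, so H_0 = Z.
  H_1: rank ker ∂_1 − rank ∂_2 = (12 − 5) − 6 = 1, and the invariant factors of ∂_2 are all 1, so H_1 = Z.
  H_2: rank ker ∂_2 − rank ∂_3 = (6 − 6) − 0 = 0, and there is no ∂_3, so H_2 = 0.

As a check, the Euler characteristic is 6 − 12 + 6 = 0, which agrees with 1 − 1 + 0 = 0.
(K is a triangulation of the cylinder S^1 x I.)

H_0 ≅ Z,  H_1 ≅ Z,  H_2 = 0.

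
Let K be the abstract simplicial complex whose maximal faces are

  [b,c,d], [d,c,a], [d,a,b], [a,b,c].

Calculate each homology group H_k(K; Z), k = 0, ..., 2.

Order the vertices as a < b < c < d. Listing each simplex with vertices in this order, K has dimension 2 with simplices:

  0-simplices (4): a, b, c, d
  1-simplices (6): ab, ac, ad, bc, bd, cd
  2-simplices (4): abc, abd, acd, bcd

giving chain groups C_0 ≅ Z^4, C_1 ≅ Z^6, C_2 ≅ Z^4.

∂_1: C_1 → C_0 is given by ∂[p,q] = [q] − [p].
The 4×6 boundary matrix has rank 3 and Smith normal form diag(1,1,1).

The boundary map ∂_2: C_2 → C_1 sends each 2-simplex [p,q,r] to [q,r] − [p,r] + [p,q]. For instance
  ∂abd = bd − ad + ab,
  ∂abc = bc − ac + ab.
The 6×4 boundary matrix has rank 3 and Smith normal form diag(1,1,1).

Reading off H_k = ker ∂_k / im ∂_{k+1}:

  H_0: rank C_0 − rank ∂_1 = 4 − 3 = 1, and the invariant factors of ∂_1 are all 1, so H_0 = Z.
  H_1: rank ker ∂_1 − rank ∂_2 = (6 − 3) − 3 = 0, and the invariant factors of ∂_2 are all 1, so H_1 = 0.
  H_2: rank ker ∂_2 − rank ∂_3 = (4 − 3) − 0 = 1, and there is no ∂_3, so H_2 = Z.

H_0 ≅ Z,  H_1 = 0,  H_2 ≅ Z.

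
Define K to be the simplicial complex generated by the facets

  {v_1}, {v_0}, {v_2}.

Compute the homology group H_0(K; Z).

H_0 = Z^3.

K has 3 vertices.
rank ∂_0 = 0, rank ∂_1 = 0 ⇒ b_0 = 3 − 0 − 0 = 3. So H_0 = Z^3.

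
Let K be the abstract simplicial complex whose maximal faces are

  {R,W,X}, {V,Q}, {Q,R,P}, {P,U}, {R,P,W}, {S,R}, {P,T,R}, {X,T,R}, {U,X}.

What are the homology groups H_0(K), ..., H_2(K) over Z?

Take the total order P < Q < R < S < T < U < V < W < X on the vertex set. Then K (dimension 2) consists of the simplices:

  0-simplices (9): P, Q, R, S, T, U, V, W, X
  1-simplices (14): PQ, PR, PT, PU, PW, QR, QV, RS, RT, RW, RX, TX, UX, WX
  2-simplices (5): PQR, PRT, PRW, RTX, RWX

so the chain groups are C_0 ≅ Z^9, C_1 ≅ Z^14, C_2 ≅ Z^5.

Boundary ∂_1: C_1 → C_0 sends each edge [p,q] (with p < q) to q − p.
The resulting 9×14 matrix has rank 8, and its Smith normal form has invariant factors (1,1,1,1,1,1,1,1).

∂_2: C_2 → C_1 sends each 2-simplex [p,q,r] to [q,r] − [p,r] + [p,q]. For instance
  ∂RTX = TX − RX + RT,
  ∂PRT = RT − PT + PR.
The 14×5 boundary matrix has rank 5 and Smith normal form diag(1,1,1,1,1).

From H_k ≅ ker(∂_k) / im(∂_{k+1}) we obtain:

  H_0: rank C_0 − rank ∂_1 = 9 − 8 = 1, and the invariant factors of ∂_1 are all 1, so H_0 = Z.
  H_1: rank ker ∂_1 − rank ∂_2 = (14 − 8) − 5 = 1, and the invariant factors of ∂_2 are all 1, so H_1 = Z.
  H_2: rank ker ∂_2 − rank ∂_3 = (5 − 5) − 0 = 0, and there is no ∂_3, so H_2 = 0.

H_0 ≅ Z,  H_1 ≅ Z,  H_2 = 0.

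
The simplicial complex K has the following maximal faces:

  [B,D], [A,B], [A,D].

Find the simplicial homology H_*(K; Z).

Order the vertices as A < B < D. Listing each simplex with vertices in this order, K has dimension 1 with simplices:

  0-simplices (3): A, B, D
  1-simplices (3): AB, AD, BD

so the chain groups are C_0 ≅ Z^3, C_1 ≅ Z^3.

Boundary ∂_1: C_1 → C_0 maps an edge to its endpoints' difference, ∂[p,q] = q − p.
The 3×3 boundary matrix has rank 2 and Smith normal form diag(1,1).

Now H_k = ker ∂_k / im ∂_{k+1}, so:

  H_0: rank C_0 − rank ∂_1 = 3 − 2 = 1, and the invariant factors of ∂_1 are all 1, so H_0 ≅ Z.
  H_1: rank ker ∂_1 − rank ∂_2 = (3 − 2) − 0 = 1, and there is no ∂_2, so H_1 ≅ Z.

H_0 ≅ Z,  H_1 ≅ Z.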